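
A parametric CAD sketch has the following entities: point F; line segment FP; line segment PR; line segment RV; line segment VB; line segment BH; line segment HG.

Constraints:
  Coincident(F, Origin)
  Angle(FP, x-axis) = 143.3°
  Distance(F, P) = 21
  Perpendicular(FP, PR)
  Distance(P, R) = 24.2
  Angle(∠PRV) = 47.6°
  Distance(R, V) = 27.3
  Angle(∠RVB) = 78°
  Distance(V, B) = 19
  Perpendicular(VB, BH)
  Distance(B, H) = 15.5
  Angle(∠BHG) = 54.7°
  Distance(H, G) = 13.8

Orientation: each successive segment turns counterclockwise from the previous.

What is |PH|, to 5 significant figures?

8.5079

F is at the origin; FP runs at 143.3° with length 21.0, so P = (-16.837, 12.550). FP ⟂ PR, so PR runs at -126.70°; with |PR| = 24.2, R = (-31.300, -6.8528). ∠PRV = 47.6° gives RV at 5.7000° from the x-axis; with |RV| = 27.3, V = (-4.1348, -4.1414). ∠RVB = 78.0° gives VB at 107.70° from the x-axis; with |VB| = 19.0, B = (-9.9114, 13.959). The perpendicularity gives BH at right angles to VB, so BH runs at -162.30°; with |BH| = 15.5, H = (-24.678, 9.2466). Then |PH| = |H − P| = 8.5079.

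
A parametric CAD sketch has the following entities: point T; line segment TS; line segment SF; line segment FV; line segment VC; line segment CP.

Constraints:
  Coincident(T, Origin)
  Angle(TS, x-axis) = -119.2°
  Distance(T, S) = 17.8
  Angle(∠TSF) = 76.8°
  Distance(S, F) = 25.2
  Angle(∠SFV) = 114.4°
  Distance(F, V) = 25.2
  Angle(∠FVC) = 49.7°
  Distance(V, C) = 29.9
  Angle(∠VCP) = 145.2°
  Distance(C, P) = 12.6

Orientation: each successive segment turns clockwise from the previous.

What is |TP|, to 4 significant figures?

13.37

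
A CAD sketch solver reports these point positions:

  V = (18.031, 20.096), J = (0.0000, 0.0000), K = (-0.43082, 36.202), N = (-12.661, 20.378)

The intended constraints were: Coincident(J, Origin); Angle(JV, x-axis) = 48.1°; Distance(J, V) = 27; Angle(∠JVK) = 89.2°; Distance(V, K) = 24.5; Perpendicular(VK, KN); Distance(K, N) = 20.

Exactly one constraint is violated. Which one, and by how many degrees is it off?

Perpendicular(VK, KN) — off by 3.40°.

J = (0.00, 0.00) ✓; JV at 48.10° ✓; |JV| = 27.00 ✓; ∠JVK = 89.20° ✓; |VK| = 24.50 ✓; ∠(VK, KN) = 93.40° ✗; |KN| = 20.00 ✓.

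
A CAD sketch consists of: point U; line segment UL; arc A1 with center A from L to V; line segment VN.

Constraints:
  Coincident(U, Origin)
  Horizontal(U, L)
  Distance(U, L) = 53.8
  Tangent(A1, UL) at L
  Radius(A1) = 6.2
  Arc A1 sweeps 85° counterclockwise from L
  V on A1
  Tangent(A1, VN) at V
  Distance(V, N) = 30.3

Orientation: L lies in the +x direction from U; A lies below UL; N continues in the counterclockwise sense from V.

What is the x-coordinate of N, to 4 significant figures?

44.98

U is at the origin; U and L share the same y with |UL| = 53.8 and L on the +x side, so L = (53.80, 0.000). Since A1 is tangent to UL there, AL ⟂ UL, so A = L + (0, -6.2) = (53.80, -6.200). On A1, L sits at bearing 90° from A; an 85° counterclockwise sweep puts V at bearing 175°, so V = A + 6.2·(cos 175°, sin 175°) = (47.62, -5.660). Since A1 is tangent to VN there, AV ⟂ VN, so VN runs along (−sin 175°, cos 175°); with |VN| = 30.3, N = (44.98, -35.84). So N.x = 44.98.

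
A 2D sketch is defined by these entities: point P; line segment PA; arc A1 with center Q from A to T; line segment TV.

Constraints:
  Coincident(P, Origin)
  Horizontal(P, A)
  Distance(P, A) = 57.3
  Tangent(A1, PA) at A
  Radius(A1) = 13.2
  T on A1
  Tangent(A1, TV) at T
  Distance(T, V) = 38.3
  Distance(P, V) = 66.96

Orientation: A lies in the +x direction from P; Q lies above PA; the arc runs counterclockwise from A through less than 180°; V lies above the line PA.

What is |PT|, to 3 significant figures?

70.9

Checks: ∠(QA, AP) = 90.00° ✓; |QT| = 13.20 ✓; ∠(QT, TV) = 90.00° ✓; |TV| = 38.30 ✓; |PV| = 66.96 ✓.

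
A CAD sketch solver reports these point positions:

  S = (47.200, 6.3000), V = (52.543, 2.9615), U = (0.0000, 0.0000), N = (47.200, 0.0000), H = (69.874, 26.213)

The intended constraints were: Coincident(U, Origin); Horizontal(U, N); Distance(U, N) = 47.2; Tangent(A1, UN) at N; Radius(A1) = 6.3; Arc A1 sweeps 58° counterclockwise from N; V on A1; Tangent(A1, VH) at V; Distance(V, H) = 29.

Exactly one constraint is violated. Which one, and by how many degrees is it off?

Tangent(A1, VH) at V — off by 4.70°.

U = (0.00, 0.00) ✓; U.y = 0.00, N.y = 0.00 ✓; |UN| = 47.20 ✓; ∠(SN, NU) = 90.00° ✓; |SN| = 6.300 ✓; bearing(S→V) − bearing(S→N) = 58.00° ✓; |SV| = 6.300 ✓; ∠(SV, VH) = 94.70° ✗; |VH| = 29.00 ✓.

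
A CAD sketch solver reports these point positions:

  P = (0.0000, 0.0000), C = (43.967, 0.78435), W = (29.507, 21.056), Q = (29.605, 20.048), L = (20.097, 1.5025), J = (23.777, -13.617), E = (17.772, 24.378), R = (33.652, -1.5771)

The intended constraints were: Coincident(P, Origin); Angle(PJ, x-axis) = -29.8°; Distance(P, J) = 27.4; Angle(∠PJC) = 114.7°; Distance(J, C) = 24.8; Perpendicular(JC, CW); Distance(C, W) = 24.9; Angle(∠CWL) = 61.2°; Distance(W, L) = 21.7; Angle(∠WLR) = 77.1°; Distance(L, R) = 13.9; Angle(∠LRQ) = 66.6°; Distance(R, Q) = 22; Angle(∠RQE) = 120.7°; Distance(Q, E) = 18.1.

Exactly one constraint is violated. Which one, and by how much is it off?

Distance(Q, E) = 18.1 — off by 5.50.

P = (0.00, 0.00) ✓; PJ at -29.80° ✓; |PJ| = 27.40 ✓; ∠PJC = 114.7° ✓; |JC| = 24.80 ✓; ∠(JC, CW) = 90.00° ✓; |CW| = 24.90 ✓; ∠CWL = 61.20° ✓; |WL| = 21.70 ✓; ∠WLR = 77.10° ✓; |LR| = 13.90 ✓; ∠LRQ = 66.60° ✓; |RQ| = 22.00 ✓; ∠RQE = 120.7° ✓; |QE| = 12.60 ✗.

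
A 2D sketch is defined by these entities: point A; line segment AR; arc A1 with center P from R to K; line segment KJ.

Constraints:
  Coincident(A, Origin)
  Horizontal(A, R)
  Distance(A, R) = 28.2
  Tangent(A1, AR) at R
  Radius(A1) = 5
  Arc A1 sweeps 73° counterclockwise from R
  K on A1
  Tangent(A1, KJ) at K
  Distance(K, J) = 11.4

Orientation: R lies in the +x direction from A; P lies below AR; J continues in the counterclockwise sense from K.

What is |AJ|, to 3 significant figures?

24.7

On A1, R sits at bearing 90° from P; a 73° counterclockwise sweep puts K at bearing 163°, so K = P + 5.0·(cos 163°, sin 163°) = (23.4, -3.54). Tangency of A1 to KJ means the radius PK is perpendicular to KJ, so KJ runs along (−sin 163°, cos 163°); with |KJ| = 11.4, J = (20.1, -14.4). Then |AJ| = |J − A| = 24.7.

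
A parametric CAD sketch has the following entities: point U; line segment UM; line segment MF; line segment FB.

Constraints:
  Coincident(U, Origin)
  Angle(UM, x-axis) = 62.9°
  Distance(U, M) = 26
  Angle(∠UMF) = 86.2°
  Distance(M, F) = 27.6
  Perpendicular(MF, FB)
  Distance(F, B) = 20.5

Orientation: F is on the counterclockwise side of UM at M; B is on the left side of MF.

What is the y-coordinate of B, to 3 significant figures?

15.2

U is at the origin; UM runs at 62.9° with length 26.0, so M = 26.0·(cos 62.9°, sin 62.9°) = (11.8, 23.1). ∠UMF = 86.2°, so MF runs at 62.9° + (180° − 86.2°) = 157° from the x-axis; with |MF| = 27.6, F = M + 27.6·(cos 157°, sin 157°) = (-13.5, 34.1). The perpendicularity gives FB at right angles to MF; with |FB| = 20.5 on the left of MF, B = F + 20.5·(-0.396, -0.918) = (-21.6, 15.2). So B.y = 15.2.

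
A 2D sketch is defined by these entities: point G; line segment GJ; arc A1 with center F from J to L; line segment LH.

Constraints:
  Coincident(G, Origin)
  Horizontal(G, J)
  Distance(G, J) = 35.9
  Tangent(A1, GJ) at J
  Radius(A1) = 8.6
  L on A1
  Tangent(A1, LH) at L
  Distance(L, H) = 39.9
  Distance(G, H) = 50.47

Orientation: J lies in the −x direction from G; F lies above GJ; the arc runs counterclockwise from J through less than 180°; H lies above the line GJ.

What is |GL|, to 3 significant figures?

28.3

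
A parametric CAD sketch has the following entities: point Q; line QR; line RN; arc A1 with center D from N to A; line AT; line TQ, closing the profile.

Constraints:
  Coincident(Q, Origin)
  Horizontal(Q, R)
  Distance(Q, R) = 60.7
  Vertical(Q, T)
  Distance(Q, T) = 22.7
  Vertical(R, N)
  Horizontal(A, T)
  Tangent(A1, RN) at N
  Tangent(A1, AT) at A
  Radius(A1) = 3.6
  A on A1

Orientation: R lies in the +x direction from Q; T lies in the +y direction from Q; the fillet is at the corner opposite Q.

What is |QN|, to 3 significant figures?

63.6

Q is at the origin; Q and R share the same y with |QR| = 60.7 and R on the +x side, so R = (60.7, 0.00). QT is vertical with |QT| = 22.7 and T on the +y side, so T = (0.00, 22.7). The virtual corner opposite Q is at (60.7, 22.7). A1 meets RN tangentially, so DN is at right angles to RN and A1 meets AT tangentially, so DA is at right angles to AT, with radius 3.6, so the center D sits 3.6 in from both sides at D = (57.1, 19.1). That places the tangent points at N = (60.7, 19.1) on RN and A = (57.1, 22.7) on AT. Then |QN| = |N − Q| = 63.6.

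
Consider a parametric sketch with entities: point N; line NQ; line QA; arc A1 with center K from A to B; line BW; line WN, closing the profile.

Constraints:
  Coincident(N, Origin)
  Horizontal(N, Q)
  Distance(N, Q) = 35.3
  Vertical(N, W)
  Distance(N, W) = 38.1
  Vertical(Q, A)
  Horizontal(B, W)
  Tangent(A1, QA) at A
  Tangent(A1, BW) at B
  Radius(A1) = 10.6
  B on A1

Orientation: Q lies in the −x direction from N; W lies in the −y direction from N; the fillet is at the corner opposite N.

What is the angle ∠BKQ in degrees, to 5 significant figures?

158.92°

N is at the origin; N and Q share the same y with |NQ| = 35.3 and Q on the −x side, so Q = (-35.300, 0.0000). NW is vertical with |NW| = 38.1 and W on the −y side, so W = (0.0000, -38.100). The virtual corner opposite N is at (-35.300, -38.100). A1 meets QA tangentially, so KA is at right angles to QA and tangency of A1 to BW means the radius KB is perpendicular to BW, with radius 10.6, so the center K sits 10.6 in from both sides at K = (-24.700, -27.500). That places the tangent points at A = (-35.300, -27.500) on QA and B = (-24.700, -38.100) on BW. Then cos ∠BKQ = KB·KQ / (|KB||KQ|), giving 158.92°.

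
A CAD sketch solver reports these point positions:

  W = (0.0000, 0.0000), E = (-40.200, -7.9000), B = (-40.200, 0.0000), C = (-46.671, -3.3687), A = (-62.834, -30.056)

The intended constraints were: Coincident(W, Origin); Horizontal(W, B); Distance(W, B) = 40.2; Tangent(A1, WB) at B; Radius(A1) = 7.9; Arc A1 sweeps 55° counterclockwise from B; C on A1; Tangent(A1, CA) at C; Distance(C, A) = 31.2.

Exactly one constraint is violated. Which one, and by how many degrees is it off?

Tangent(A1, CA) at C — off by 3.80°.

W = (0.00, 0.00) ✓; W.y = 0.00, B.y = 0.00 ✓; |WB| = 40.20 ✓; ∠(EB, BW) = 90.00° ✓; |EB| = 7.900 ✓; bearing(E→C) − bearing(E→B) = 55.00° ✓; |EC| = 7.900 ✓; ∠(EC, CA) = 86.20° ✗; |CA| = 31.20 ✓.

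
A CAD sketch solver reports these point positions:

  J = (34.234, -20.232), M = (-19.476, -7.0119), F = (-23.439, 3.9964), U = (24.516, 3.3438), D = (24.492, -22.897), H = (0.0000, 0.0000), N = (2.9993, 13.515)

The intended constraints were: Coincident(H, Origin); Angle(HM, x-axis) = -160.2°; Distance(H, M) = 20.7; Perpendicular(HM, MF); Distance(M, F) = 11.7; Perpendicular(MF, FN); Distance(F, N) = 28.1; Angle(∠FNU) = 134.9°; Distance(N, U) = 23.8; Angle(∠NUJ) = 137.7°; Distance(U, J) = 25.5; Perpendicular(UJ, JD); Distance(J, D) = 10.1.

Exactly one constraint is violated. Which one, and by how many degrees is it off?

Perpendicular(UJ, JD) — off by 7.10°.

H = (0.00, 0.00) ✓; HM at -160.2° ✓; |HM| = 20.70 ✓; ∠(HM, MF) = 90.00° ✓; |MF| = 11.70 ✓; ∠(MF, FN) = 90.00° ✓; |FN| = 28.10 ✓; ∠FNU = 134.9° ✓; |NU| = 23.80 ✓; ∠NUJ = 137.7° ✓; |UJ| = 25.50 ✓; ∠(UJ, JD) = 97.10° ✗; |JD| = 10.10 ✓.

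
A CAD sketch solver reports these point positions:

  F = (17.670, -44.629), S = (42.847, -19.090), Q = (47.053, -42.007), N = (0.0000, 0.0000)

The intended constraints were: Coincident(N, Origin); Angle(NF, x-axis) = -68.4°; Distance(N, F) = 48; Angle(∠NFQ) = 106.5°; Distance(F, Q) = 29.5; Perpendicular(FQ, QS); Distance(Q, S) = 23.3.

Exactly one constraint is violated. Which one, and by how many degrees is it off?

Perpendicular(FQ, QS) — off by 5.30°.

N = (0.00, 0.00) ✓; NF at -68.40° ✓; |NF| = 48.00 ✓; ∠NFQ = 106.5° ✓; |FQ| = 29.50 ✓; ∠(FQ, QS) = 95.30° ✗; |QS| = 23.30 ✓.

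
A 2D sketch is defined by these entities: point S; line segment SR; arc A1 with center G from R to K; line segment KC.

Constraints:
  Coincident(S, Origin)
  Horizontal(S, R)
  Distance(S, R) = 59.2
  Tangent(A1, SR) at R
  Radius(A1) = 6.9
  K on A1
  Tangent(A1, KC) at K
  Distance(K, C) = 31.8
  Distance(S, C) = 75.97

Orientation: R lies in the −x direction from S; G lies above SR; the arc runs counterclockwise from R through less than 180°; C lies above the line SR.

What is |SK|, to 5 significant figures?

53.713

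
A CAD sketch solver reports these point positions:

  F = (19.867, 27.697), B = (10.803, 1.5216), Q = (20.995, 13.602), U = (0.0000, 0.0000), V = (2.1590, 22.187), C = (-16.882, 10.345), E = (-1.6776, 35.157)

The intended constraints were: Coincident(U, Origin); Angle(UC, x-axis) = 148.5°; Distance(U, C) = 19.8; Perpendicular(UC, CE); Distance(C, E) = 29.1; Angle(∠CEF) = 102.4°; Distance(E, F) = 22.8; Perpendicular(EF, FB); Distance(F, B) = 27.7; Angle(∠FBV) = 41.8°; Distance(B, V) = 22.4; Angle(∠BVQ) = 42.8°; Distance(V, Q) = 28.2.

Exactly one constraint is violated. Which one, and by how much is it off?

Distance(V, Q) = 28.2 — off by 7.50.

U = (0.00, 0.00) ✓; UC at 148.5° ✓; |UC| = 19.80 ✓; ∠(UC, CE) = 90.00° ✓; |CE| = 29.10 ✓; ∠CEF = 102.4° ✓; |EF| = 22.80 ✓; ∠(EF, FB) = 90.00° ✓; |FB| = 27.70 ✓; ∠FBV = 41.80° ✓; |BV| = 22.40 ✓; ∠BVQ = 42.80° ✓; |VQ| = 20.70 ✗.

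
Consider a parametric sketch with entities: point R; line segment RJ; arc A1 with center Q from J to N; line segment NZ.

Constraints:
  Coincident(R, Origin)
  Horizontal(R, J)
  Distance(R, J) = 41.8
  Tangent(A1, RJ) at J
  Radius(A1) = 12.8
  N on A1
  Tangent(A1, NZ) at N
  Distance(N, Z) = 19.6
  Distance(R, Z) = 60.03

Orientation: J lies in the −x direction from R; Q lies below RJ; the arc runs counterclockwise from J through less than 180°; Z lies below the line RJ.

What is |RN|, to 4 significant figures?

56.51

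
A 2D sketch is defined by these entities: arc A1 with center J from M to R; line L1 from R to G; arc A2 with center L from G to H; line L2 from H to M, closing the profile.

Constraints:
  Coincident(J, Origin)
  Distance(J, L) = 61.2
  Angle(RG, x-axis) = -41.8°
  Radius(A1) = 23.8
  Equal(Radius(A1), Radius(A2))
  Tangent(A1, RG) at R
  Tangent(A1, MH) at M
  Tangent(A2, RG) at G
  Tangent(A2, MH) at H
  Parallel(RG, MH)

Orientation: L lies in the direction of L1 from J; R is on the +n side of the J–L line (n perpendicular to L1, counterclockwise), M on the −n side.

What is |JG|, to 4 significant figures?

65.66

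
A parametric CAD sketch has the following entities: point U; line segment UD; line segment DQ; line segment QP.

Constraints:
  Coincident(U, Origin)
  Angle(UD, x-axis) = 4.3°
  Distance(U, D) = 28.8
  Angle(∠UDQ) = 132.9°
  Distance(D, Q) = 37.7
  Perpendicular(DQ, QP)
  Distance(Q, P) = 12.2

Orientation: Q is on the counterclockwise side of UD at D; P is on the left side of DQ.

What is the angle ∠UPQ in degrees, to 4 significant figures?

98.83°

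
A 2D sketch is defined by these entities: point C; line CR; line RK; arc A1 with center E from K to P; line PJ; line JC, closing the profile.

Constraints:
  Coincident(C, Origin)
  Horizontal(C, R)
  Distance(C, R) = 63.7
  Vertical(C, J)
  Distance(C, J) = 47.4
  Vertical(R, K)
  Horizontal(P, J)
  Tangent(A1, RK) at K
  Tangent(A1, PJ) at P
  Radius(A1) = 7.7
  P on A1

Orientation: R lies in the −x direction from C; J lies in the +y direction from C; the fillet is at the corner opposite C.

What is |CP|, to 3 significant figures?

73.4

C is at the origin; CR is horizontal with |CR| = 63.7 and R on the −x side, so R = (-63.7, 0.00). CJ is vertical with |CJ| = 47.4 and J on the +y side, so J = (0.00, 47.4). The virtual corner opposite C is at (-63.7, 47.4). A1 meets RK tangentially, so EK is at right angles to RK and since A1 is tangent to PJ there, EP ⟂ PJ, with radius 7.7, so the center E sits 7.7 in from both sides at E = (-56.0, 39.7). That places the tangent points at K = (-63.7, 39.7) on RK and P = (-56.0, 47.4) on PJ. Then |CP| = |P − C| = 73.4.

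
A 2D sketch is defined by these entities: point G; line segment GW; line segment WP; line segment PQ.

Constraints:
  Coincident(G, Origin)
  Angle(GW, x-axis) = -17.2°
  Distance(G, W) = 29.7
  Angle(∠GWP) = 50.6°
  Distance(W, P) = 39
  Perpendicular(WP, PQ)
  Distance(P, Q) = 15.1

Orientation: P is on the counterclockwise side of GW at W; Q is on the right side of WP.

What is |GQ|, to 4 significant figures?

43.06

∠GWP = 50.6°, so WP runs at -17.2° + (180° − 50.6°) = 112.2° from the x-axis; with |WP| = 39.0, P = W + 39.0·(cos 112.2°, sin 112.2°) = (13.64, 27.33). The perpendicularity gives PQ at right angles to WP; with |PQ| = 15.1 on the right of WP, Q = P + 15.1·(0.9259, 0.3778) = (27.62, 33.03). Then |GQ| = |Q − G| = 43.06.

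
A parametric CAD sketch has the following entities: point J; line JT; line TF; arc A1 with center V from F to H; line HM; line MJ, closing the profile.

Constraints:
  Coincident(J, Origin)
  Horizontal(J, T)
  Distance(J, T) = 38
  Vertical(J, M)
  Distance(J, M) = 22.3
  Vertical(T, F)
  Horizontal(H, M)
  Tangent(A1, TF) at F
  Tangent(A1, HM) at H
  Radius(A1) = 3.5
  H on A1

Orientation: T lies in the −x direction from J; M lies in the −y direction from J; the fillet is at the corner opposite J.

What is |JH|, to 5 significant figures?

41.080

J is at the origin; JT is horizontal with |JT| = 38.0 and T on the −x side, so T = (-38.000, 0.0000). JM is vertical with |JM| = 22.3 and M on the −y side, so M = (0.0000, -22.300). The virtual corner opposite J is at (-38.000, -22.300). Tangency of A1 to TF means the radius VF is perpendicular to TF and A1 meets HM tangentially, so VH is at right angles to HM, with radius 3.5, so the center V sits 3.5 in from both sides at V = (-34.500, -18.800). That places the tangent points at F = (-38.000, -18.800) on TF and H = (-34.500, -22.300) on HM. Then |JH| = |H − J| = 41.080.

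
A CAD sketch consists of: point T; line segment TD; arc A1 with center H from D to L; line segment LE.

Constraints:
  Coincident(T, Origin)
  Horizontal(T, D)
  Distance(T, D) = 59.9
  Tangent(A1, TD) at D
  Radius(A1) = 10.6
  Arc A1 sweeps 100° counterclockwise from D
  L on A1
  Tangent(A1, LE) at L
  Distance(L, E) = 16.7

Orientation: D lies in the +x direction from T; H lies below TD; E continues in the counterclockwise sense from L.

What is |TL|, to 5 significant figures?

51.002

T is at the origin; T and D share the same y with |TD| = 59.9 and D on the +x side, so D = (59.900, 0.0000). The tangent condition forces HD to be normal to TD, so H = D + (0, -10.6) = (59.900, -10.600). On A1, D sits at bearing 90° from H; a 100° counterclockwise sweep puts L at bearing 190°, so L = H + 10.6·(cos 190°, sin 190°) = (49.461, -12.441). Then |TL| = |L − T| = 51.002.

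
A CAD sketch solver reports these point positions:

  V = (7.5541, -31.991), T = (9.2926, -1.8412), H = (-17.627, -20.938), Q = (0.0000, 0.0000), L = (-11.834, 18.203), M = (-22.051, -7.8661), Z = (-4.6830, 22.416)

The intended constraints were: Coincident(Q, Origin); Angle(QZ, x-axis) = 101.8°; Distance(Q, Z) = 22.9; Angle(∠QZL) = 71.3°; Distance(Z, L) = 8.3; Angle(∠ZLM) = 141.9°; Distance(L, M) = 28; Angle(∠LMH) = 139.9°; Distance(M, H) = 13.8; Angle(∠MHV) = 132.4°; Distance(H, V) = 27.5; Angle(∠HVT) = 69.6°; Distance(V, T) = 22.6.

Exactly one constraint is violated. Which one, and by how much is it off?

Distance(V, T) = 22.6 — off by 7.60.

Q = (0.00, 0.00) ✓; QZ at 101.8° ✓; |QZ| = 22.90 ✓; ∠QZL = 71.30° ✓; |ZL| = 8.300 ✓; ∠ZLM = 141.9° ✓; |LM| = 28.00 ✓; ∠LMH = 139.9° ✓; |MH| = 13.80 ✓; ∠MHV = 132.4° ✓; |HV| = 27.50 ✓; ∠HVT = 69.60° ✓; |VT| = 30.20 ✗.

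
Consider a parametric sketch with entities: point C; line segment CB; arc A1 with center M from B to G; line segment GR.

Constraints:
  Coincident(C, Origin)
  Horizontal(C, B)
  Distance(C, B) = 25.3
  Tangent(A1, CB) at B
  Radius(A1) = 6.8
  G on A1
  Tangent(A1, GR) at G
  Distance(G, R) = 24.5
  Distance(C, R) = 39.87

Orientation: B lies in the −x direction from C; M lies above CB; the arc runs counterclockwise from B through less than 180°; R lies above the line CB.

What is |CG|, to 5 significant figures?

20.349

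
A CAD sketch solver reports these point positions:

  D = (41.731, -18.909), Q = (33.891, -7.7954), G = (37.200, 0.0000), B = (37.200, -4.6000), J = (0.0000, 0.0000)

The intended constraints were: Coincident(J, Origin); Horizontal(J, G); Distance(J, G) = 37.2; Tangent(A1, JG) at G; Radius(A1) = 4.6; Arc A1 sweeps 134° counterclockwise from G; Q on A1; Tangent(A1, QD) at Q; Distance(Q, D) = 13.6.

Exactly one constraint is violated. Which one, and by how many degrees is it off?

Tangent(A1, QD) at Q — off by 8.80°.

J = (0.00, 0.00) ✓; J.y = 0.00, G.y = 0.00 ✓; |JG| = 37.20 ✓; ∠(BG, GJ) = 90.00° ✓; |BG| = 4.600 ✓; bearing(B→Q) − bearing(B→G) = 134.0° ✓; |BQ| = 4.600 ✓; ∠(BQ, QD) = 98.80° ✗; |QD| = 13.60 ✓.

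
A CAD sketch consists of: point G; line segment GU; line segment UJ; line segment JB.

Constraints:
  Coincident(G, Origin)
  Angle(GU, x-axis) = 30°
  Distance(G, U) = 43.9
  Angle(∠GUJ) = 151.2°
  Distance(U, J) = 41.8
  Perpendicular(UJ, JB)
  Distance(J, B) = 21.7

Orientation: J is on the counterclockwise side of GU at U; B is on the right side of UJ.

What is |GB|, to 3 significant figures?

91.0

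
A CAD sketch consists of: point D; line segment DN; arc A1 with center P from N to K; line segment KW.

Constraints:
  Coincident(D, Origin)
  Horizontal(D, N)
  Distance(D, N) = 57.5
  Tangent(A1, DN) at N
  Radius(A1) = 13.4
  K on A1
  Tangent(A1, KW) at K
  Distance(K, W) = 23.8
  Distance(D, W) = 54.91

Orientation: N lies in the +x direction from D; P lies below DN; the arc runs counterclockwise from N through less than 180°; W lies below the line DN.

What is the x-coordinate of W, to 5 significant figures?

41.724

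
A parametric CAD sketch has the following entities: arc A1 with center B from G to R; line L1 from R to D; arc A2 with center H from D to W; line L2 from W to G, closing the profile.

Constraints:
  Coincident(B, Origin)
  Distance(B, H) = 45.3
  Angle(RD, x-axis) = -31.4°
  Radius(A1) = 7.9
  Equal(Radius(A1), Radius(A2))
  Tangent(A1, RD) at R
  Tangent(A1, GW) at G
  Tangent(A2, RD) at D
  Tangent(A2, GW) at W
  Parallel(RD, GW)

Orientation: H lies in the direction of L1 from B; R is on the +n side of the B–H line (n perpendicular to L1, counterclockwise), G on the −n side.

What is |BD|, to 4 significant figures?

45.98

The slot axis is L1's direction at -31.4°, so u = (cos -31.4°, sin -31.4°) = (0.8536, -0.5210) and n = (−sin -31.4°, cos -31.4°) = (0.5210, 0.8536). B is at the origin and H lies 45.3 along u from B, so H = 45.3·u = (38.67, -23.60). Tangency of A1 to both parallel lines with radius 7.9 puts R and G at B ± 7.9·n: R = (4.116, 6.743), G = (-4.116, -6.743). Equal radii place D and W the same way about H: D = H + 7.9·n = (42.78, -16.86), W = H − 7.9·n = (34.55, -30.34). Then |BD| = |D − B| = 45.98.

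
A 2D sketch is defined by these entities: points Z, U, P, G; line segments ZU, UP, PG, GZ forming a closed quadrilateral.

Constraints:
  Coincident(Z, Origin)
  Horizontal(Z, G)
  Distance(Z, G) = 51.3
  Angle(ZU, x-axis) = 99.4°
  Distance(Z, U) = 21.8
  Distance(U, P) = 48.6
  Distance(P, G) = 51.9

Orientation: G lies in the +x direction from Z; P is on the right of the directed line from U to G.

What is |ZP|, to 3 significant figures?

26.8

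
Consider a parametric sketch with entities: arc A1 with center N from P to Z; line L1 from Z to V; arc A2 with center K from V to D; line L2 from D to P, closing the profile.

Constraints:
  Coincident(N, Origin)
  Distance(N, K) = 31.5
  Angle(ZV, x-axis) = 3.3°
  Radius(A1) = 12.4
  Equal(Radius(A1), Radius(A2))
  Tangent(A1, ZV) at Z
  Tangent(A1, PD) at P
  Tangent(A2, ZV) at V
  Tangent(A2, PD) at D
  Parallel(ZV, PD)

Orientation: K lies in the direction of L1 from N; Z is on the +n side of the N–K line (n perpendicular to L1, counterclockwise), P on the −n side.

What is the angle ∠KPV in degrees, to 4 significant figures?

16.73°

Tangency of A1 to both parallel lines with radius 12.4 puts Z and P at N ± 12.4·n: Z = (-0.7138, 12.38), P = (0.7138, -12.38). Equal radii place V and D the same way about K: V = K + 12.4·n = (30.73, 14.19), D = K − 12.4·n = (32.16, -10.57). Then cos ∠KPV = PK·PV / (|PK||PV|), giving 16.73°.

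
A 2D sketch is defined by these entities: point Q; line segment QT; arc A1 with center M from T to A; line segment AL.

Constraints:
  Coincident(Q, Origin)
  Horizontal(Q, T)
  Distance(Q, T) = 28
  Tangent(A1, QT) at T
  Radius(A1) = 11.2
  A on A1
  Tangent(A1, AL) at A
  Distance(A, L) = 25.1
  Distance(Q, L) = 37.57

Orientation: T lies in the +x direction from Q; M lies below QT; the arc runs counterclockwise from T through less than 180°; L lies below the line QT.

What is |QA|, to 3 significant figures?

19.6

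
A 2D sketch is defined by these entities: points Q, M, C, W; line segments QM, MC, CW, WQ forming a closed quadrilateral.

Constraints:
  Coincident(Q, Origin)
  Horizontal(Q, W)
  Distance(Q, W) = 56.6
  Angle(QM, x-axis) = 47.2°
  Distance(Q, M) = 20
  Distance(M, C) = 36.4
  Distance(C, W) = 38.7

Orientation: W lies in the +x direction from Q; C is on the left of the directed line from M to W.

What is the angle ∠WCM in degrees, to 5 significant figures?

74.406°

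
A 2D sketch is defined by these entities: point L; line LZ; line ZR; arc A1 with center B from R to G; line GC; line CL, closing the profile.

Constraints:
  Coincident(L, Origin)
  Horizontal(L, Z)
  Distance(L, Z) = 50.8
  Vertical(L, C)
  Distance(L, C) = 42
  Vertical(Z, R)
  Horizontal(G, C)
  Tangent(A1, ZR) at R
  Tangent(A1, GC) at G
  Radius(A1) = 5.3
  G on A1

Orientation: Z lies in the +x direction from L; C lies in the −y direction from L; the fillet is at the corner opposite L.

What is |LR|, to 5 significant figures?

62.670

L is at the origin; LZ is horizontal with |LZ| = 50.8 and Z on the +x side, so Z = (50.800, 0.0000). LC is vertical with |LC| = 42.0 and C on the −y side, so C = (0.0000, -42.000). The virtual corner opposite L is at (50.800, -42.000). A1 meets ZR tangentially, so BR is at right angles to ZR and A1 meets GC tangentially, so BG is at right angles to GC, with radius 5.3, so the center B sits 5.3 in from both sides at B = (45.500, -36.700). That places the tangent points at R = (50.800, -36.700) on ZR and G = (45.500, -42.000) on GC. Then |LR| = |R − L| = 62.670.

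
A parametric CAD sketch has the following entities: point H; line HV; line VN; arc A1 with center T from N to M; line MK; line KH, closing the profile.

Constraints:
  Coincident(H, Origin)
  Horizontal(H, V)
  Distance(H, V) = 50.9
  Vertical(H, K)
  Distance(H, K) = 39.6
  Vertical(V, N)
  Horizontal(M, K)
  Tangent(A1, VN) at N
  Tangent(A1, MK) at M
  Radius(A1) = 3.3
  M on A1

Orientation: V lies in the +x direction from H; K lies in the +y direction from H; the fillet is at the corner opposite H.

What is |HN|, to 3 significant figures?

62.5

H is at the origin; H and V share the same y with |HV| = 50.9 and V on the +x side, so V = (50.9, 0.00). HK is vertical with |HK| = 39.6 and K on the +y side, so K = (0.00, 39.6). The virtual corner opposite H is at (50.9, 39.6). Since A1 is tangent to VN there, TN ⟂ VN and since A1 is tangent to MK there, TM ⟂ MK, with radius 3.3, so the center T sits 3.3 in from both sides at T = (47.6, 36.3). That places the tangent points at N = (50.9, 36.3) on VN and M = (47.6, 39.6) on MK. Then |HN| = |N − H| = 62.5.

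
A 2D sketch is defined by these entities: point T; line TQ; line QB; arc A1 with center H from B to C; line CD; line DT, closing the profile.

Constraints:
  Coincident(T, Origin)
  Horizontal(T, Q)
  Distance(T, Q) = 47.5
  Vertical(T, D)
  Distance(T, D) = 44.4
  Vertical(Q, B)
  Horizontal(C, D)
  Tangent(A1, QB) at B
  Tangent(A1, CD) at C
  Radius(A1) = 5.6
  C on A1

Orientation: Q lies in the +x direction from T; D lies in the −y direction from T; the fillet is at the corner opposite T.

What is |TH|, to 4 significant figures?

57.11

T is at the origin; TQ is horizontal with |TQ| = 47.5 and Q on the +x side, so Q = (47.50, 0.000). T and D share the same x with |TD| = 44.4 and D on the −y side, so D = (0.000, -44.40). The virtual corner opposite T is at (47.50, -44.40). The tangent condition forces HB to be normal to QB and since A1 is tangent to CD there, HC ⟂ CD, with radius 5.6, so the center H sits 5.6 in from both sides at H = (41.90, -38.80). Then |TH| = |H − T| = 57.11.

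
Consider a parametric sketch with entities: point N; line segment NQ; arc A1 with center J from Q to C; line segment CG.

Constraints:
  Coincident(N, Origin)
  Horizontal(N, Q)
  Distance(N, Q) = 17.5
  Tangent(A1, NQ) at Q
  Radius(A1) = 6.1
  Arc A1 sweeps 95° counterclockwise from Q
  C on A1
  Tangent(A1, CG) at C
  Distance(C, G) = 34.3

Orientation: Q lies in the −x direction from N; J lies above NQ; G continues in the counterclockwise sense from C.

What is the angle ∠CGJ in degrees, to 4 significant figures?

10.08°

On A1, Q sits at bearing -90° from J; a 95° counterclockwise sweep puts C at bearing 5°, so C = J + 6.1·(cos 5°, sin 5°) = (-11.42, 6.632). A1 meets CG tangentially, so JC is at right angles to CG, so CG runs along (−sin 5°, cos 5°); with |CG| = 34.3, G = (-14.41, 40.80). Then cos ∠CGJ = GC·GJ / (|GC||GJ|), giving 10.08°.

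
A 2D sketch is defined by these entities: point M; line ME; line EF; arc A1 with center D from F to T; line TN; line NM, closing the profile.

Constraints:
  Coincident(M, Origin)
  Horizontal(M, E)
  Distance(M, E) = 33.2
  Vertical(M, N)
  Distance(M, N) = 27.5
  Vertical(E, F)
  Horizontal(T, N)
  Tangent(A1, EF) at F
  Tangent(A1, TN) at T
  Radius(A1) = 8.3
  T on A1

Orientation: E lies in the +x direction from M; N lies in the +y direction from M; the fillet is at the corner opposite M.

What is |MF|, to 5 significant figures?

38.352

M is at the origin; ME is horizontal with |ME| = 33.2 and E on the +x side, so E = (33.200, 0.0000). MN is vertical with |MN| = 27.5 and N on the +y side, so N = (0.0000, 27.500). The virtual corner opposite M is at (33.200, 27.500). Tangency of A1 to EF means the radius DF is perpendicular to EF and since A1 is tangent to TN there, DT ⟂ TN, with radius 8.3, so the center D sits 8.3 in from both sides at D = (24.900, 19.200). That places the tangent points at F = (33.200, 19.200) on EF and T = (24.900, 27.500) on TN. Then |MF| = |F − M| = 38.352.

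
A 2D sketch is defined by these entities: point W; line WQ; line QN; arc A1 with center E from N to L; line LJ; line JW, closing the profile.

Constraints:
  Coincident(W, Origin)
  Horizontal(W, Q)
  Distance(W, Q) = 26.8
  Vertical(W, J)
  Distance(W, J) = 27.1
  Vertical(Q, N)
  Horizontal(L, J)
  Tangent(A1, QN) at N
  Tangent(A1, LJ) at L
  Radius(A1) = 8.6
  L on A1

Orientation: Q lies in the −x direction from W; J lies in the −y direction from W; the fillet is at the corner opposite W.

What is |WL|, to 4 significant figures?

32.64

The virtual corner opposite W is at (-26.80, -27.10). Tangency of A1 to QN means the radius EN is perpendicular to QN and A1 meets LJ tangentially, so EL is at right angles to LJ, with radius 8.6, so the center E sits 8.6 in from both sides at E = (-18.20, -18.50). That places the tangent points at N = (-26.80, -18.50) on QN and L = (-18.20, -27.10) on LJ. Then |WL| = |L − W| = 32.64.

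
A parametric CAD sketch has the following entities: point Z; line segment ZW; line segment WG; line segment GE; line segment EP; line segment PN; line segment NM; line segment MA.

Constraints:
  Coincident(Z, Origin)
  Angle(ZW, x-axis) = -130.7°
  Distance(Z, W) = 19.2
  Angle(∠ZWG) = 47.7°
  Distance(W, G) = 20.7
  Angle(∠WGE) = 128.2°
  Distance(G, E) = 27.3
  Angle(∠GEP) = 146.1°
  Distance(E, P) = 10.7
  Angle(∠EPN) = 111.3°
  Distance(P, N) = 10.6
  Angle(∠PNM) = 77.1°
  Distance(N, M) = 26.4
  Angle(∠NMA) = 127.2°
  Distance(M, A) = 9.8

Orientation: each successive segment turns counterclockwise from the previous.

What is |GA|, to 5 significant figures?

9.2990

Z is at the origin; ZW runs at -130.7° with length 19.2, so W = (-12.520, -14.556). ∠ZWG = 47.7° gives WG at 1.6000° from the x-axis; with |WG| = 20.7, G = (8.1716, -13.978). ∠WGE = 128.2° gives GE at 53.400° from the x-axis; with |GE| = 27.3, E = (24.449, 7.9387). ∠GEP = 146.1° gives EP at 87.300° from the x-axis; with |EP| = 10.7, P = (24.953, 18.627). ∠EPN = 111.3° gives PN at 156.00° from the x-axis; with |PN| = 10.6, N = (15.269, 22.938). ∠PNM = 77.1° gives NM at -101.10° from the x-axis; with |NM| = 26.4, M = (10.186, -2.9679). ∠NMA = 127.2° gives MA at -48.300° from the x-axis; with |MA| = 9.8, A = (16.706, -10.285). Then |GA| = |A − G| = 9.2990.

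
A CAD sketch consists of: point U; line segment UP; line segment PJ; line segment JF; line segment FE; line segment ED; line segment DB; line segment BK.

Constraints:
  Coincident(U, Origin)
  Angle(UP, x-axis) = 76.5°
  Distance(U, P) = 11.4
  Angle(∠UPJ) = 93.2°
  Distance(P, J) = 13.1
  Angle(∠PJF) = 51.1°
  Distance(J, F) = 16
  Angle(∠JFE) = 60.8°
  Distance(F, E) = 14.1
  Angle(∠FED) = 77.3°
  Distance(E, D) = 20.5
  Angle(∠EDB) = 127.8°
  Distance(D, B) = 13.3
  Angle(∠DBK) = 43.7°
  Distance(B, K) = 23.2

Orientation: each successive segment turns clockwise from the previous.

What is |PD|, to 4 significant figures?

18.45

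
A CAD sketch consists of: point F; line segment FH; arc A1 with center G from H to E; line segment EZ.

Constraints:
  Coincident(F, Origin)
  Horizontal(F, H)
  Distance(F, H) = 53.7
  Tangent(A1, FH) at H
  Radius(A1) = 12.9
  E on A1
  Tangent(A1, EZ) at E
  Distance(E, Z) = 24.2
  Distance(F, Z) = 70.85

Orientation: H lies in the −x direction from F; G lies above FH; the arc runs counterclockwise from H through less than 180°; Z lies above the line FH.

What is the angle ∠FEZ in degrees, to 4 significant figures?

153.9°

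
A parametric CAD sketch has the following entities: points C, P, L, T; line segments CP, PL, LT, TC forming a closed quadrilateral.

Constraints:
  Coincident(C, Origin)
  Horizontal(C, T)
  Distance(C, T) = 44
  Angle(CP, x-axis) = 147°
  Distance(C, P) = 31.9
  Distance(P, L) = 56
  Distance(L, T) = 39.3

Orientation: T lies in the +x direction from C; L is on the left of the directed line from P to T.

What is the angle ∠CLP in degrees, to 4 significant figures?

34.63°

Checks: |PL| = 56.00 ✓; |LT| = 39.30 ✓.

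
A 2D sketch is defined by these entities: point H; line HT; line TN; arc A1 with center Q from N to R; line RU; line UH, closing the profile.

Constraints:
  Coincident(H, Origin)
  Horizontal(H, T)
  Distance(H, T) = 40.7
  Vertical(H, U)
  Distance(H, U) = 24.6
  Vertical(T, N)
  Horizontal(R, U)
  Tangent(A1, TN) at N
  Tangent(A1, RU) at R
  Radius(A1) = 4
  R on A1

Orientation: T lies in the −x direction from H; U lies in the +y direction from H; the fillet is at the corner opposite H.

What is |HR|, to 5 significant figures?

44.182

H is at the origin; HT is horizontal with |HT| = 40.7 and T on the −x side, so T = (-40.700, 0.0000). H and U share the same x with |HU| = 24.6 and U on the +y side, so U = (0.0000, 24.600). The virtual corner opposite H is at (-40.700, 24.600). Since A1 is tangent to TN there, QN ⟂ TN and tangency of A1 to RU means the radius QR is perpendicular to RU, with radius 4.0, so the center Q sits 4.0 in from both sides at Q = (-36.700, 20.600). That places the tangent points at N = (-40.700, 20.600) on TN and R = (-36.700, 24.600) on RU. Then |HR| = |R − H| = 44.182.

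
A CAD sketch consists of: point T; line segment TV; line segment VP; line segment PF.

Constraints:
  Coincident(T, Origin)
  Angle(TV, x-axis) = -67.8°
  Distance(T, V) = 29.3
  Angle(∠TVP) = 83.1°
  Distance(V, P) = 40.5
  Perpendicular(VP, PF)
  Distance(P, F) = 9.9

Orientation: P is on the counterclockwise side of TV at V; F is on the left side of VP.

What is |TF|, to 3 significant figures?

41.7

T is at the origin; TV runs at -67.8° with length 29.3, so V = 29.3·(cos -67.8°, sin -67.8°) = (11.1, -27.1). ∠TVP = 83.1°, so VP runs at -67.8° + (180° − 83.1°) = 29.1° from the x-axis; with |VP| = 40.5, P = V + 40.5·(cos 29.1°, sin 29.1°) = (46.5, -7.43). VP ⟂ PF; with |PF| = 9.9 on the left of VP, F = P + 9.9·(-0.486, 0.874) = (41.6, 1.22). Then |TF| = |F − T| = 41.7.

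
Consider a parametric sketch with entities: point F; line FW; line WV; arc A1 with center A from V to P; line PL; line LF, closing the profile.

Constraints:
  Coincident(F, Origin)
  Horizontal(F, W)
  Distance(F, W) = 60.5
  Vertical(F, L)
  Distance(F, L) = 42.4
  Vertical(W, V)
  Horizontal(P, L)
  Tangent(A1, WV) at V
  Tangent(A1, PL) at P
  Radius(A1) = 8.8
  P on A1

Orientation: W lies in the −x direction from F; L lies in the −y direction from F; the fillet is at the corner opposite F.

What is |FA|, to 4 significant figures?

61.66

FL is vertical with |FL| = 42.4 and L on the −y side, so L = (0.000, -42.40). The virtual corner opposite F is at (-60.50, -42.40). Since A1 is tangent to WV there, AV ⟂ WV and tangency of A1 to PL means the radius AP is perpendicular to PL, with radius 8.8, so the center A sits 8.8 in from both sides at A = (-51.70, -33.60). Then |FA| = |A − F| = 61.66.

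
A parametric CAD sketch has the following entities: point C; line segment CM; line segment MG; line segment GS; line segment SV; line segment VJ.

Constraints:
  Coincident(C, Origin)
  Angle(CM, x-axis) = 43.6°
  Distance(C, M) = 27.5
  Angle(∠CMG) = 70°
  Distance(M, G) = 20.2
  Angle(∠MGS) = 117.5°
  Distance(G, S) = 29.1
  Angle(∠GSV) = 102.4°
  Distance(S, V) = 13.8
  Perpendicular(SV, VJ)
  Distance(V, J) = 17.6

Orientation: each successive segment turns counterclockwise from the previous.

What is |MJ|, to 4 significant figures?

24.21

C is at the origin; CM runs at 43.6° with length 27.5, so M = (19.91, 18.96). ∠CMG = 70.0° gives MG at 153.6° from the x-axis; with |MG| = 20.2, G = (1.821, 27.95). ∠MGS = 117.5° gives GS at -143.9° from the x-axis; with |GS| = 29.1, S = (-21.69, 10.80). ∠GSV = 102.4° gives SV at -66.30° from the x-axis; with |SV| = 13.8, V = (-16.14, -1.836). SV ⟂ VJ, so VJ runs at 23.70°; with |VJ| = 17.6, J = (-0.02862, 5.239). Then |MJ| = |J − M| = 24.21.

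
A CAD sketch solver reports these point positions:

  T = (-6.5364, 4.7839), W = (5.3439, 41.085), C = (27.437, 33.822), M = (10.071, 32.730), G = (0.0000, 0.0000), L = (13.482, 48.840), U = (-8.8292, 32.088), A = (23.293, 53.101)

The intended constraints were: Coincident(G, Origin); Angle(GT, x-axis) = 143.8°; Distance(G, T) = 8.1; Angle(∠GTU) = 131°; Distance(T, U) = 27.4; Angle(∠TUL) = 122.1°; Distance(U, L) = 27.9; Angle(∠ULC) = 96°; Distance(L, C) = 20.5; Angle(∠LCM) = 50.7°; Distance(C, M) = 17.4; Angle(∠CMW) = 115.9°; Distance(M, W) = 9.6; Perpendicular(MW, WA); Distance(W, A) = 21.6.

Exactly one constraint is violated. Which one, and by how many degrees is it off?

Perpendicular(MW, WA) — off by 4.30°.

G = (0.00, 0.00) ✓; GT at 143.8° ✓; |GT| = 8.100 ✓; ∠GTU = 131.0° ✓; |TU| = 27.40 ✓; ∠TUL = 122.1° ✓; |UL| = 27.90 ✓; ∠ULC = 96.00° ✓; |LC| = 20.50 ✓; ∠LCM = 50.70° ✓; |CM| = 17.40 ✓; ∠CMW = 115.9° ✓; |MW| = 9.600 ✓; ∠(MW, WA) = 85.70° ✗; |WA| = 21.60 ✓.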